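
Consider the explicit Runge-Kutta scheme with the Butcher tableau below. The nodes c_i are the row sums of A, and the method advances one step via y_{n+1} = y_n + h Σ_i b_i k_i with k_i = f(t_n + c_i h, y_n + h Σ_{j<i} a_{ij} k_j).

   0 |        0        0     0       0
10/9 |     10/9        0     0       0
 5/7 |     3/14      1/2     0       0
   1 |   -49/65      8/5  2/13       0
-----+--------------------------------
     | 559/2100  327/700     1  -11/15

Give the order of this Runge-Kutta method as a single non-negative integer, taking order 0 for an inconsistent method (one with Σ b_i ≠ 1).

b = (559/2100, 327/700, 1, -11/15)
c = (0, 10/9, 5/7, 1)
Ac = (0, 0, 5/9, 1546/819)
Σ b_i: 559/2100·1 + 327/700·1 + 1·1 + (-11/15)·1 = 1 ✓
b·c: 327/700·10/9 + 1·5/7 + (-11/15)·1 = 1/2 ✓
b·c²: 327/700·100/81 + 1·25/49 + (-11/15)·1 = 2339/6615 ≠ 1/3 ⇒ order 2.
b·Ac: 1·5/9 + (-11/15)·1546/819 = -10181/12285 ≠ 1/6

2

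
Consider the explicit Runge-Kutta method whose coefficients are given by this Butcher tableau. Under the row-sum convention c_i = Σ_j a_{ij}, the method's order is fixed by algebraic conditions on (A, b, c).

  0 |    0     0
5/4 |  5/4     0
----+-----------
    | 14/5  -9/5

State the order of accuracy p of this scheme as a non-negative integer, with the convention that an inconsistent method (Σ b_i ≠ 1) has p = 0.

1

b = (14/5, -9/5)
c = (0, 5/4)
Σ b_i: 14/5·1 + (-9/5)·1 = 1 ✓
b·c: (-9/5)·5/4 = -9/4 ≠ 1/2 ⇒ order 1.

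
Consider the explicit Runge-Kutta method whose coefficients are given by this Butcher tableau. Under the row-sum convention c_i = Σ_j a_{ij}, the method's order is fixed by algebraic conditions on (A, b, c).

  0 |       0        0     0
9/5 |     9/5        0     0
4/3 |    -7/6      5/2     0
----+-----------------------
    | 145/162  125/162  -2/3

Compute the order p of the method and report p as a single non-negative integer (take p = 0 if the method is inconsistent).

b = (145/162, 125/162, -2/3)
c = (0, 9/5, 4/3)
Ac = (0, 0, 9/2)
Σ b_i: 145/162·1 + 125/162·1 + (-2/3)·1 = 1 ✓
b·c: 125/162·9/5 + (-2/3)·4/3 = 1/2 ✓
b·c²: 125/162·81/25 + (-2/3)·16/9 = 71/54 ≠ 1/3 ⇒ order 2.
b·Ac: (-2/3)·9/2 = -3 ≠ 1/6

2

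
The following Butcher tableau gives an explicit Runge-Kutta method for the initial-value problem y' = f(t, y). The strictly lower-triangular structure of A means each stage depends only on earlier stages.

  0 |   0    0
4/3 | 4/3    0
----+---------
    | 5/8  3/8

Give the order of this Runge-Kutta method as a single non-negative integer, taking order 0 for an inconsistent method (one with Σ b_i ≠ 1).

2

b = (5/8, 3/8)
c = (0, 4/3)
Σ b_i: 5/8·1 + 3/8·1 = 1 ✓
b·c: 3/8·4/3 = 1/2 ✓; 2 stages ⇒ order 2.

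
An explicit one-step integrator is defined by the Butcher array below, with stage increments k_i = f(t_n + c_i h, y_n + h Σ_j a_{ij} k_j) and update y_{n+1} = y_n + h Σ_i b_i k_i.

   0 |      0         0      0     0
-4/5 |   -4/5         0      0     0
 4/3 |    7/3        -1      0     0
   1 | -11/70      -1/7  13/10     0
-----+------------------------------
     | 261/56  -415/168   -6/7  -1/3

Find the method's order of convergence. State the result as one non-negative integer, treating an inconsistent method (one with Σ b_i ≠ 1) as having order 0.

2

b = (261/56, -415/168, -6/7, -1/3)
c = (0, -4/5, 4/3, 1)
Ac = (0, 0, 4/5, 194/105)
Σ b_i: 261/56·1 + (-415/168)·1 + (-6/7)·1 + (-1/3)·1 = 1 ✓
b·c: (-415/168)·(-4/5) + (-6/7)·4/3 + (-1/3)·1 = 1/2 ✓
b·c²: (-415/168)·16/25 + (-6/7)·16/9 + (-1/3)·1 = -361/105 ≠ 1/3 ⇒ order 2.
b·Ac: (-6/7)·4/5 + (-1/3)·194/105 = -82/63 ≠ 1/6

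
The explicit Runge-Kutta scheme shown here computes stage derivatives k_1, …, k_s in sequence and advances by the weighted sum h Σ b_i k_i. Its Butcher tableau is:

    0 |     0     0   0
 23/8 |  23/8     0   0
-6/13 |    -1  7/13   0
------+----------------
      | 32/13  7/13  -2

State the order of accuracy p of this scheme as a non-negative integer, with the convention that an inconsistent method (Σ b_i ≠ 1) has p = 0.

b = (32/13, 7/13, -2)
c = (0, 23/8, -6/13)
Ac = (0, 0, 161/104)
Σ b_i: 32/13·1 + 7/13·1 + (-2)·1 = 1 ✓
b·c: 7/13·23/8 + (-2)·(-6/13) = 257/104 ≠ 1/2 ⇒ order 1.

1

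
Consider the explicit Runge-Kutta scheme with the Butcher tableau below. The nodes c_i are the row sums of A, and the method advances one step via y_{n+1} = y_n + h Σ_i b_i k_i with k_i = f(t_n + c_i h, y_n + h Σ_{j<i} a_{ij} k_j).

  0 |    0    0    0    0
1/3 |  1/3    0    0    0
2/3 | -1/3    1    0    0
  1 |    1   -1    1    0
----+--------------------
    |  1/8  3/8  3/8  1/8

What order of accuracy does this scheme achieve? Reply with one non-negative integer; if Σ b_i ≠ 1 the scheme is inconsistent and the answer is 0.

b = (1/8, 3/8, 3/8, 1/8)
c = (0, 1/3, 2/3, 1)
Ac = (0, 0, 1/3, 1/3)
Σ b_i: 1/8·1 + 3/8·1 + 3/8·1 + 1/8·1 = 1 ✓
b·c: 3/8·1/3 + 3/8·2/3 + 1/8·1 = 1/2 ✓
b·c²: 3/8·1/9 + 3/8·4/9 + 1/8·1 = 1/3 ✓
b·Ac: 3/8·1/3 + 1/8·1/3 = 1/6 ✓
b·c³: 3/8·1/27 + 3/8·8/27 + 1/8·1 = 1/4 ✓
b·(c∘Ac): 3/8·2/9 + 1/8·1/3 = 1/8 ✓
b·Ac²: 3/8·1/9 + 1/8·1/3 = 1/12 ✓
b·A²c: 1/8·1/3 = 1/24 ✓; 4 stages ⇒ order 4.

4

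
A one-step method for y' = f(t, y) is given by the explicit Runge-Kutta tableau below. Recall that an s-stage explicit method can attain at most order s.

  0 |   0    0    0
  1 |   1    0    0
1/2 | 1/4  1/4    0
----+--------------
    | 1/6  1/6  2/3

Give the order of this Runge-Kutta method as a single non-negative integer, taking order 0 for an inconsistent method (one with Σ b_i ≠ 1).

b = (1/6, 1/6, 2/3)
c = (0, 1, 1/2)
Ac = (0, 0, 1/4)
Σ b_i: 1/6·1 + 1/6·1 + 2/3·1 = 1 ✓
b·c: 1/6·1 + 2/3·1/2 = 1/2 ✓
b·c²: 1/6·1 + 2/3·1/4 = 1/3 ✓
b·Ac: 2/3·1/4 = 1/6 ✓; 3 stages ⇒ order 3.

3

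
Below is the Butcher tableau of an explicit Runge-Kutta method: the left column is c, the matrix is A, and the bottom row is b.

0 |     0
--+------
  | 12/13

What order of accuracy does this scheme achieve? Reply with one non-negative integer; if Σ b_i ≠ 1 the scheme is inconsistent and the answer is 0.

b = (12/13)
c = (0)
Σ b_i: 12/13·1 = 12/13 ≠ 1 ⇒ order 0.

0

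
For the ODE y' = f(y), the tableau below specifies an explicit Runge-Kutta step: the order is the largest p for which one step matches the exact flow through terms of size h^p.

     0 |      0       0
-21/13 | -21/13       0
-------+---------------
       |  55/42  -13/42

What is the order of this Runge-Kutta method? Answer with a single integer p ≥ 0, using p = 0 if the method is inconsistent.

2

b = (55/42, -13/42)
c = (0, -21/13)
Σ b_i: 55/42·1 + (-13/42)·1 = 1 ✓
b·c: (-13/42)·(-21/13) = 1/2 ✓; 2 stages ⇒ order 2.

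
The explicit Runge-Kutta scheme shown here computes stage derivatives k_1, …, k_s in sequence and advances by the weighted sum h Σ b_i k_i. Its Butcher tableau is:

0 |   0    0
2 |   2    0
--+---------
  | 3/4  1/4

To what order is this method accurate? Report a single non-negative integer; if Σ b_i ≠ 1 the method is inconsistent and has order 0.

b = (3/4, 1/4)
c = (0, 2)
Σ b_i: 3/4·1 + 1/4·1 = 1 ✓
b·c: 1/4·2 = 1/2 ✓; 2 stages ⇒ order 2.

2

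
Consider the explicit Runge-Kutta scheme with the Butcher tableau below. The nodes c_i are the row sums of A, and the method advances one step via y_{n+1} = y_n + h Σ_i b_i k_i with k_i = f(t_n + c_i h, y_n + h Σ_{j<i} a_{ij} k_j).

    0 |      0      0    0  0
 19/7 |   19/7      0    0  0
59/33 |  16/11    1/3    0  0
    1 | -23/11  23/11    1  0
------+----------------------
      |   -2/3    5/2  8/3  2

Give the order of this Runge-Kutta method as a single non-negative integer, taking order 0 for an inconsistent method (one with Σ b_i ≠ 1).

0

b = (-2/3, 5/2, 8/3, 2)
c = (0, 19/7, 59/33, 1)
Ac = (0, 0, 19/21, 1724/231)
Σ b_i: (-2/3)·1 + 5/2·1 + 8/3·1 + 2·1 = 13/2 ≠ 1 ⇒ order 0.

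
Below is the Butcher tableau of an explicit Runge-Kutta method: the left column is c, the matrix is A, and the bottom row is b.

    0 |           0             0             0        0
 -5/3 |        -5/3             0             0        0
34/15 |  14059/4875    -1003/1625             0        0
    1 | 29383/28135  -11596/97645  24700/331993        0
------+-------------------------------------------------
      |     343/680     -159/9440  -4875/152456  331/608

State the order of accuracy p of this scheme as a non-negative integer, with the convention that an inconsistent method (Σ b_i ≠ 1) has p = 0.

b = (343/680, -159/9440, -4875/152456, 331/608)
c = (0, -5/3, 34/15, 1)
Ac = (0, 0, 1003/975, 364/993)
Σ b_i: 343/680·1 + (-159/9440)·1 + (-4875/152456)·1 + 331/608·1 = 1 ✓
b·c: (-159/9440)·(-5/3) + (-4875/152456)·34/15 + 331/608·1 = 1/2 ✓
b·c²: (-159/9440)·25/9 + (-4875/152456)·1156/225 + 331/608·1 = 1/3 ✓
b·Ac: (-4875/152456)·1003/975 + 331/608·364/993 = 1/6 ✓
b·c³: (-159/9440)·(-125/27) + (-4875/152456)·39304/3375 + 331/608·1 = 1/4 ✓
b·(c∘Ac): (-4875/152456)·34102/14625 + 331/608·364/993 = 1/8 ✓
b·Ac²: (-4875/152456)·(-1003/585) + 331/608·52/993 = 1/12 ✓
b·A²c: 331/608·76/993 = 1/24 ✓; 4 stages ⇒ order 4.

4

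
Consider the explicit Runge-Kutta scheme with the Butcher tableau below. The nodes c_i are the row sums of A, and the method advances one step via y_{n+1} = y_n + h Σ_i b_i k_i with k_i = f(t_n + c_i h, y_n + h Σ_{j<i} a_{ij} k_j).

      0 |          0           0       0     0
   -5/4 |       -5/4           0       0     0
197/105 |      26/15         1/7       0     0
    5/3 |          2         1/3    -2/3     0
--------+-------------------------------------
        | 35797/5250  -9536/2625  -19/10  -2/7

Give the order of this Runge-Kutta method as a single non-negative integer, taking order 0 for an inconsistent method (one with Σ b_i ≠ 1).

2

b = (35797/5250, -9536/2625, -19/10, -2/7)
c = (0, -5/4, 197/105, 5/3)
Ac = (0, 0, -5/28, -2101/1260)
Σ b_i: 35797/5250·1 + (-9536/2625)·1 + (-19/10)·1 + (-2/7)·1 = 1 ✓
b·c: (-9536/2625)·(-5/4) + (-19/10)·197/105 + (-2/7)·5/3 = 1/2 ✓
b·c²: (-9536/2625)·25/16 + (-19/10)·38809/11025 + (-2/7)·25/9 = -483557/36750 ≠ 1/3 ⇒ order 2.
b·Ac: (-19/10)·(-5/28) + (-2/7)·(-2101/1260) = 14389/17640 ≠ 1/6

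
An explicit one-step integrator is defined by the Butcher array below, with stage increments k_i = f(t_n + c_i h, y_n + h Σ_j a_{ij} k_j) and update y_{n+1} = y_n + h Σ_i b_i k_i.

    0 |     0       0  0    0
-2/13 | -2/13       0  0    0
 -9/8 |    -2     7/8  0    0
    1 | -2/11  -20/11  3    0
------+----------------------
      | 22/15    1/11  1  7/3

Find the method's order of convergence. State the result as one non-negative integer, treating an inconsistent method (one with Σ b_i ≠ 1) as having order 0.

0

b = (22/15, 1/11, 1, 7/3)
c = (0, -2/13, -9/8, 1)
Ac = (0, 0, -7/52, -3541/1144)
Σ b_i: 22/15·1 + 1/11·1 + 1·1 + 7/3·1 = 269/55 ≠ 1 ⇒ order 0.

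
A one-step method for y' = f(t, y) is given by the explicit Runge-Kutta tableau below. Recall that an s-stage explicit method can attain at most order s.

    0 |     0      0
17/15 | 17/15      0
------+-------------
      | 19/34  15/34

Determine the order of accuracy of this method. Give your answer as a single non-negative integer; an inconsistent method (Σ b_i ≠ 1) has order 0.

2

b = (19/34, 15/34)
c = (0, 17/15)
Σ b_i: 19/34·1 + 15/34·1 = 1 ✓
b·c: 15/34·17/15 = 1/2 ✓; 2 stages ⇒ order 2.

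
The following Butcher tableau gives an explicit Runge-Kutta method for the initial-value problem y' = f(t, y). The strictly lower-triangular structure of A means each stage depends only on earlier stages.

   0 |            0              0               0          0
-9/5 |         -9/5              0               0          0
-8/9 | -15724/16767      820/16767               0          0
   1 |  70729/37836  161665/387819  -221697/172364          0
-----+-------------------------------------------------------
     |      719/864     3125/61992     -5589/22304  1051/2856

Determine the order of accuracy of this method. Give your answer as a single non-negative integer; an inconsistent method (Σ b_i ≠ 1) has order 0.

4

b = (719/864, 3125/61992, -5589/22304, 1051/2856)
c = (0, -9/5, -8/9, 1)
Ac = (0, 0, -164/1863, 413/1051)
Σ b_i: 719/864·1 + 3125/61992·1 + (-5589/22304)·1 + 1051/2856·1 = 1 ✓
b·c: 3125/61992·(-9/5) + (-5589/22304)·(-8/9) + 1051/2856·1 = 1/2 ✓
b·c²: 3125/61992·81/25 + (-5589/22304)·64/81 + 1051/2856·1 = 1/3 ✓
b·Ac: (-5589/22304)·(-164/1863) + 1051/2856·413/1051 = 1/6 ✓
b·c³: 3125/61992·(-729/125) + (-5589/22304)·(-512/729) + 1051/2856·1 = 1/4 ✓
b·(c∘Ac): (-5589/22304)·1312/16767 + 1051/2856·413/1051 = 1/8 ✓
b·Ac²: (-5589/22304)·164/1035 + 1051/2856·1757/5255 = 1/12 ✓
b·A²c: 1051/2856·119/1051 = 1/24 ✓; 4 stages ⇒ order 4.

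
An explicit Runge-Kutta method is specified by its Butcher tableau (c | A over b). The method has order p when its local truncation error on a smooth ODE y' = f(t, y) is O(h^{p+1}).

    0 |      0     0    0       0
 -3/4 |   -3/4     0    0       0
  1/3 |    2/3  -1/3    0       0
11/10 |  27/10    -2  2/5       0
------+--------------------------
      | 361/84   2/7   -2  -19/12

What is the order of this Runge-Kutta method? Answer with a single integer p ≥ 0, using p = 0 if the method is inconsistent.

1

b = (361/84, 2/7, -2, -19/12)
c = (0, -3/4, 1/3, 11/10)
Ac = (0, 0, 1/4, 49/30)
Σ b_i: 361/84·1 + 2/7·1 + (-2)·1 + (-19/12)·1 = 1 ✓
b·c: 2/7·(-3/4) + (-2)·1/3 + (-19/12)·11/10 = -2203/840 ≠ 1/2 ⇒ order 1.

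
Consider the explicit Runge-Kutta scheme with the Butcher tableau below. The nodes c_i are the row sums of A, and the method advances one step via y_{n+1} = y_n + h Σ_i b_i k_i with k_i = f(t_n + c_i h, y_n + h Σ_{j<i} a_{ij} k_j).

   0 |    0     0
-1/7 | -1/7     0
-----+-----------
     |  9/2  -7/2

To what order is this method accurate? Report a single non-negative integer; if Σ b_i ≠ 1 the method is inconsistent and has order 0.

b = (9/2, -7/2)
c = (0, -1/7)
Σ b_i: 9/2·1 + (-7/2)·1 = 1 ✓
b·c: (-7/2)·(-1/7) = 1/2 ✓; 2 stages ⇒ order 2.

2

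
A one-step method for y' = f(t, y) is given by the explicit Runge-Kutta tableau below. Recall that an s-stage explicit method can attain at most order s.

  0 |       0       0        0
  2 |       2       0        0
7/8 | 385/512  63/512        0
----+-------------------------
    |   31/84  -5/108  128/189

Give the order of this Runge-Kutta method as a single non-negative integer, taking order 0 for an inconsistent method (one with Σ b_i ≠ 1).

b = (31/84, -5/108, 128/189)
c = (0, 2, 7/8)
Ac = (0, 0, 63/256)
Σ b_i: 31/84·1 + (-5/108)·1 + 128/189·1 = 1 ✓
b·c: (-5/108)·2 + 128/189·7/8 = 1/2 ✓
b·c²: (-5/108)·4 + 128/189·49/64 = 1/3 ✓
b·Ac: 128/189·63/256 = 1/6 ✓; 3 stages ⇒ order 3.

3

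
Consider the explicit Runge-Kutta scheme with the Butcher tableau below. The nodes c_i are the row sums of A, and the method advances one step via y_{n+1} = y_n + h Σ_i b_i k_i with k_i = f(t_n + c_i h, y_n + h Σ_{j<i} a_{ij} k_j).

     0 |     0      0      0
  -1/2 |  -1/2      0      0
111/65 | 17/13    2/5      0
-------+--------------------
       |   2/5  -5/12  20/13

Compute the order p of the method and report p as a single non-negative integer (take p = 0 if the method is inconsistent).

0

b = (2/5, -5/12, 20/13)
c = (0, -1/2, 111/65)
Ac = (0, 0, -1/5)
Σ b_i: 2/5·1 + (-5/12)·1 + 20/13·1 = 1187/780 ≠ 1 ⇒ order 0.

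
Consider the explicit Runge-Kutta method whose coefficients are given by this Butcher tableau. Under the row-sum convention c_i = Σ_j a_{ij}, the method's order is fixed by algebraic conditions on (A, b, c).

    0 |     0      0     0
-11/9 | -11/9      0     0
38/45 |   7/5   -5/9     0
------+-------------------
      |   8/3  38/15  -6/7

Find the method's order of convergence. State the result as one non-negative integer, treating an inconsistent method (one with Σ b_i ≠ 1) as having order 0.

b = (8/3, 38/15, -6/7)
c = (0, -11/9, 38/45)
Ac = (0, 0, 55/81)
Σ b_i: 8/3·1 + 38/15·1 + (-6/7)·1 = 152/35 ≠ 1 ⇒ order 0.

0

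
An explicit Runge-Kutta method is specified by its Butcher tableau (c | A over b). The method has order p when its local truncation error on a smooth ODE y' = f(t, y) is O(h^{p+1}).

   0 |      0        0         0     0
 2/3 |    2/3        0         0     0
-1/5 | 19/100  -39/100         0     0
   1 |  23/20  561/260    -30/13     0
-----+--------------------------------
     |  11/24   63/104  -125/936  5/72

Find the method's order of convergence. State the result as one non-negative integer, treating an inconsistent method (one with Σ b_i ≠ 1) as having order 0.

b = (11/24, 63/104, -125/936, 5/72)
c = (0, 2/3, -1/5, 1)
Ac = (0, 0, -13/50, 19/10)
Σ b_i: 11/24·1 + 63/104·1 + (-125/936)·1 + 5/72·1 = 1 ✓
b·c: 63/104·2/3 + (-125/936)·(-1/5) + 5/72·1 = 1/2 ✓
b·c²: 63/104·4/9 + (-125/936)·1/25 + 5/72·1 = 1/3 ✓
b·Ac: (-125/936)·(-13/50) + 5/72·19/10 = 1/6 ✓
b·c³: 63/104·8/27 + (-125/936)·(-1/125) + 5/72·1 = 1/4 ✓
b·(c∘Ac): (-125/936)·13/250 + 5/72·19/10 = 1/8 ✓
b·Ac²: (-125/936)·(-13/75) + 5/72·13/15 = 1/12 ✓
b·A²c: 5/72·3/5 = 1/24 ✓; 4 stages ⇒ order 4.

4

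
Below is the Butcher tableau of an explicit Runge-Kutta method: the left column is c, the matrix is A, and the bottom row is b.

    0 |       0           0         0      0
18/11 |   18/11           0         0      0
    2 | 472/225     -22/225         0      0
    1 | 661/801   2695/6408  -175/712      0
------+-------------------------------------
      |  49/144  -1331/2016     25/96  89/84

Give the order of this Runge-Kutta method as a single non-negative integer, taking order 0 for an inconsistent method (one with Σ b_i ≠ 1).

4

b = (49/144, -1331/2016, 25/96, 89/84)
c = (0, 18/11, 2, 1)
Ac = (0, 0, -4/25, 35/178)
Σ b_i: 49/144·1 + (-1331/2016)·1 + 25/96·1 + 89/84·1 = 1 ✓
b·c: (-1331/2016)·18/11 + 25/96·2 + 89/84·1 = 1/2 ✓
b·c²: (-1331/2016)·324/121 + 25/96·4 + 89/84·1 = 1/3 ✓
b·Ac: 25/96·(-4/25) + 89/84·35/178 = 1/6 ✓
b·c³: (-1331/2016)·5832/1331 + 25/96·8 + 89/84·1 = 1/4 ✓
b·(c∘Ac): 25/96·(-8/25) + 89/84·35/178 = 1/8 ✓
b·Ac²: 25/96·(-72/275) + 89/84·140/979 = 1/12 ✓
b·A²c: 89/84·7/178 = 1/24 ✓; 4 stages ⇒ order 4.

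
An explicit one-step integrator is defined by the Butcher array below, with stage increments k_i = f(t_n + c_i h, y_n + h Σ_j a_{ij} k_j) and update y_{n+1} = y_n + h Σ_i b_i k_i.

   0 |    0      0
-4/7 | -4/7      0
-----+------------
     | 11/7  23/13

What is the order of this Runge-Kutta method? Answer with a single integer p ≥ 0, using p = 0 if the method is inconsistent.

0

b = (11/7, 23/13)
c = (0, -4/7)
Σ b_i: 11/7·1 + 23/13·1 = 304/91 ≠ 1 ⇒ order 0.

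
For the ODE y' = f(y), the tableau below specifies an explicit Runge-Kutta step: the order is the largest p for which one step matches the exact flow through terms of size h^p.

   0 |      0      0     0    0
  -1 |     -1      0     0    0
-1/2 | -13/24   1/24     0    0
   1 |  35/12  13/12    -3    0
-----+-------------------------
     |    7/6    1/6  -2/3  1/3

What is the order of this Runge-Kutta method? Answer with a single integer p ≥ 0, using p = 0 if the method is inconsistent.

b = (7/6, 1/6, -2/3, 1/3)
c = (0, -1, -1/2, 1)
Ac = (0, 0, -1/24, 5/12)
Σ b_i: 7/6·1 + 1/6·1 + (-2/3)·1 + 1/3·1 = 1 ✓
b·c: 1/6·(-1) + (-2/3)·(-1/2) + 1/3·1 = 1/2 ✓
b·c²: 1/6·1 + (-2/3)·1/4 + 1/3·1 = 1/3 ✓
b·Ac: (-2/3)·(-1/24) + 1/3·5/12 = 1/6 ✓
b·c³: 1/6·(-1) + (-2/3)·(-1/8) + 1/3·1 = 1/4 ✓
b·(c∘Ac): (-2/3)·1/48 + 1/3·5/12 = 1/8 ✓
b·Ac²: (-2/3)·1/24 + 1/3·1/3 = 1/12 ✓
b·A²c: 1/3·1/8 = 1/24 ✓; 4 stages ⇒ order 4.

4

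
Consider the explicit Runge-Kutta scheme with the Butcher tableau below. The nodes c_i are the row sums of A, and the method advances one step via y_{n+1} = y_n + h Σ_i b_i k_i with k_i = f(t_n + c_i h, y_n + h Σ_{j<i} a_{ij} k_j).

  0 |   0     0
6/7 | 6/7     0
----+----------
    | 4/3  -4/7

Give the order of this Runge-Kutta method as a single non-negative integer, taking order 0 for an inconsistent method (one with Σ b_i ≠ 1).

b = (4/3, -4/7)
c = (0, 6/7)
Σ b_i: 4/3·1 + (-4/7)·1 = 16/21 ≠ 1 ⇒ order 0.

0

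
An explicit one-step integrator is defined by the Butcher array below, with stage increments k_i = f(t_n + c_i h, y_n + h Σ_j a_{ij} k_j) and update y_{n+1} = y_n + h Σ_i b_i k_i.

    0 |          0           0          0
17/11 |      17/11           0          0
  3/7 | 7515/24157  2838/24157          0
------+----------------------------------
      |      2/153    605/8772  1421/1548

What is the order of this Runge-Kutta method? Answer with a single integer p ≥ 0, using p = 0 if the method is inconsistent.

3

b = (2/153, 605/8772, 1421/1548)
c = (0, 17/11, 3/7)
Ac = (0, 0, 258/1421)
Σ b_i: 2/153·1 + 605/8772·1 + 1421/1548·1 = 1 ✓
b·c: 605/8772·17/11 + 1421/1548·3/7 = 1/2 ✓
b·c²: 605/8772·289/121 + 1421/1548·9/49 = 1/3 ✓
b·Ac: 1421/1548·258/1421 = 1/6 ✓; 3 stages ⇒ order 3.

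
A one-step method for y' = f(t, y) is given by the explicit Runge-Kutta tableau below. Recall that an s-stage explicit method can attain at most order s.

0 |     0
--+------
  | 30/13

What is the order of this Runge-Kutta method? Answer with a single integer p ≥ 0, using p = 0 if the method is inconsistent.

b = (30/13)
c = (0)
Σ b_i: 30/13·1 = 30/13 ≠ 1 ⇒ order 0.

0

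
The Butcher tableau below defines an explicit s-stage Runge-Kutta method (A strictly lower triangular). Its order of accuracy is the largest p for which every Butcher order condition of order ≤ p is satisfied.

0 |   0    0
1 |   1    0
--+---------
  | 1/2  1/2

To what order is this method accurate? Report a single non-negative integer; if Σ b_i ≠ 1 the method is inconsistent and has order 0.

2

b = (1/2, 1/2)
c = (0, 1)
Σ b_i: 1/2·1 + 1/2·1 = 1 ✓
b·c: 1/2·1 = 1/2 ✓; 2 stages ⇒ order 2.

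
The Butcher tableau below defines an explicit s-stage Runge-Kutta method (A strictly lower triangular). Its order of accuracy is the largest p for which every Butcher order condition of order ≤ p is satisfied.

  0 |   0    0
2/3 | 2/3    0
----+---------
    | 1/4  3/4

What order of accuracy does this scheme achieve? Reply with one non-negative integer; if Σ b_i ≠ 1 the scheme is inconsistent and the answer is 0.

2

b = (1/4, 3/4)
c = (0, 2/3)
Σ b_i: 1/4·1 + 3/4·1 = 1 ✓
b·c: 3/4·2/3 = 1/2 ✓; 2 stages ⇒ order 2.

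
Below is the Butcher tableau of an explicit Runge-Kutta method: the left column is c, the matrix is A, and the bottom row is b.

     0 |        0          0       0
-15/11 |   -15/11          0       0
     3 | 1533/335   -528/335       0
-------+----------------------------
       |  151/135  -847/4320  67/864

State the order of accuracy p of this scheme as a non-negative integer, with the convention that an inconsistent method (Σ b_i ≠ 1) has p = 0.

3

b = (151/135, -847/4320, 67/864)
c = (0, -15/11, 3)
Ac = (0, 0, 144/67)
Σ b_i: 151/135·1 + (-847/4320)·1 + 67/864·1 = 1 ✓
b·c: (-847/4320)·(-15/11) + 67/864·3 = 1/2 ✓
b·c²: (-847/4320)·225/121 + 67/864·9 = 1/3 ✓
b·Ac: 67/864·144/67 = 1/6 ✓; 3 stages ⇒ order 3.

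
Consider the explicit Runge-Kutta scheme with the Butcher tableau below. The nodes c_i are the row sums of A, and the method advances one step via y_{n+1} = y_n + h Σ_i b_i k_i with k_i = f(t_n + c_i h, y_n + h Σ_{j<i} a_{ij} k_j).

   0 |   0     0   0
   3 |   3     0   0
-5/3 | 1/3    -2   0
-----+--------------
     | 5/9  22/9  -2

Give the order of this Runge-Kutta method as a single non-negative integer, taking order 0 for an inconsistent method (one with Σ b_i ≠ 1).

b = (5/9, 22/9, -2)
c = (0, 3, -5/3)
Ac = (0, 0, -6)
Σ b_i: 5/9·1 + 22/9·1 + (-2)·1 = 1 ✓
b·c: 22/9·3 + (-2)·(-5/3) = 32/3 ≠ 1/2 ⇒ order 1.

1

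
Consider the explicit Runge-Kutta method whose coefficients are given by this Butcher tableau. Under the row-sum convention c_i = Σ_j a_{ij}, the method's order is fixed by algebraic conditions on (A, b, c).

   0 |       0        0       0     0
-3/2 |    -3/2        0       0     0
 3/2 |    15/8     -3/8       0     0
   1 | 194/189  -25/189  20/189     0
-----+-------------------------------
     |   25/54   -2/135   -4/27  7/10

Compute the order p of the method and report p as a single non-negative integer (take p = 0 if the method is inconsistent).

b = (25/54, -2/135, -4/27, 7/10)
c = (0, -3/2, 3/2, 1)
Ac = (0, 0, 9/16, 5/14)
Σ b_i: 25/54·1 + (-2/135)·1 + (-4/27)·1 + 7/10·1 = 1 ✓
b·c: (-2/135)·(-3/2) + (-4/27)·3/2 + 7/10·1 = 1/2 ✓
b·c²: (-2/135)·9/4 + (-4/27)·9/4 + 7/10·1 = 1/3 ✓
b·Ac: (-4/27)·9/16 + 7/10·5/14 = 1/6 ✓
b·c³: (-2/135)·(-27/8) + (-4/27)·27/8 + 7/10·1 = 1/4 ✓
b·(c∘Ac): (-4/27)·27/32 + 7/10·5/14 = 1/8 ✓
b·Ac²: (-4/27)·(-27/32) + 7/10·(-5/84) = 1/12 ✓
b·A²c: 7/10·5/84 = 1/24 ✓; 4 stages ⇒ order 4.

4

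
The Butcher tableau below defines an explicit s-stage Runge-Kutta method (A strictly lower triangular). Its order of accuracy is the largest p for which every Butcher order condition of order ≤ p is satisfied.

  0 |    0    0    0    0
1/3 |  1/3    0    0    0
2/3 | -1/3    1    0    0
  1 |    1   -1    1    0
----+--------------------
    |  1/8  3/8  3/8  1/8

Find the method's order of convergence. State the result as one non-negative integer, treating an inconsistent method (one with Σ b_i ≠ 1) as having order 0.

b = (1/8, 3/8, 3/8, 1/8)
c = (0, 1/3, 2/3, 1)
Ac = (0, 0, 1/3, 1/3)
Σ b_i: 1/8·1 + 3/8·1 + 3/8·1 + 1/8·1 = 1 ✓
b·c: 3/8·1/3 + 3/8·2/3 + 1/8·1 = 1/2 ✓
b·c²: 3/8·1/9 + 3/8·4/9 + 1/8·1 = 1/3 ✓
b·Ac: 3/8·1/3 + 1/8·1/3 = 1/6 ✓
b·c³: 3/8·1/27 + 3/8·8/27 + 1/8·1 = 1/4 ✓
b·(c∘Ac): 3/8·2/9 + 1/8·1/3 = 1/8 ✓
b·Ac²: 3/8·1/9 + 1/8·1/3 = 1/12 ✓
b·A²c: 1/8·1/3 = 1/24 ✓; 4 stages ⇒ order 4.

4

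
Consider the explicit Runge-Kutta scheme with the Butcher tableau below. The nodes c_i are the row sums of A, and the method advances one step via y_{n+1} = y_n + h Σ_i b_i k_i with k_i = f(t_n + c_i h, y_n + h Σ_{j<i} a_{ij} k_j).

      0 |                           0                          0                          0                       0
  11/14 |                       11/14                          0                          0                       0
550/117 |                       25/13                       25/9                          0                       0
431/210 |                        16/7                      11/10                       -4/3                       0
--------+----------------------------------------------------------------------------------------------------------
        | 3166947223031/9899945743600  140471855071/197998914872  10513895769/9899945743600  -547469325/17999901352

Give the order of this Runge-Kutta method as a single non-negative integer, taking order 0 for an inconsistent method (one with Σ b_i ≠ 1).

3

b = (3166947223031/9899945743600, 140471855071/197998914872, 10513895769/9899945743600, -547469325/17999901352)
c = (0, 11/14, 550/117, 431/210)
Ac = (0, 0, 275/126, -265529/49140)
Σ b_i: 3166947223031/9899945743600·1 + 140471855071/197998914872·1 + 10513895769/9899945743600·1 + (-547469325/17999901352)·1 = 1 ✓
b·c: 140471855071/197998914872·11/14 + 10513895769/9899945743600·550/117 + (-547469325/17999901352)·431/210 = 1/2 ✓
b·c²: 140471855071/197998914872·121/196 + 10513895769/9899945743600·302500/13689 + (-547469325/17999901352)·185761/44100 = 1/3 ✓
b·Ac: 10513895769/9899945743600·275/126 + (-547469325/17999901352)·(-265529/49140) = 1/6 ✓
b·c³: 140471855071/197998914872·1331/2744 + 10513895769/9899945743600·166375000/1601613 + (-547469325/17999901352)·80062991/9261000 = 1185729430683689/6191606067060960 ≠ 1/4 ⇒ order 3.
b·(c∘Ac): 10513895769/9899945743600·75625/7371 + (-547469325/17999901352)·(-114442999/10319400) = 22112121828731/63503651969856 ≠ 1/8
b·Ac²: 10513895769/9899945743600·3025/1764 + (-547469325/17999901352)·(-2316939823/80491320) = 2771437512679/3158982687276 ≠ 1/12
b·A²c: (-547469325/17999901352)·(-550/189) = 16728229375/188998964196 ≠ 1/24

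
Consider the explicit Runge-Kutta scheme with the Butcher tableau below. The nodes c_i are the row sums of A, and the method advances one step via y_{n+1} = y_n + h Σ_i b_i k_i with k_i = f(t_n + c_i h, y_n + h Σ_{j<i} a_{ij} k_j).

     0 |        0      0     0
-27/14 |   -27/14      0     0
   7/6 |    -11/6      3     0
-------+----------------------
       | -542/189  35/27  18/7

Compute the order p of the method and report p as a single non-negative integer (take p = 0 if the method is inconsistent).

2

b = (-542/189, 35/27, 18/7)
c = (0, -27/14, 7/6)
Ac = (0, 0, -81/14)
Σ b_i: (-542/189)·1 + 35/27·1 + 18/7·1 = 1 ✓
b·c: 35/27·(-27/14) + 18/7·7/6 = 1/2 ✓
b·c²: 35/27·729/196 + 18/7·49/36 = 233/28 ≠ 1/3 ⇒ order 2.
b·Ac: 18/7·(-81/14) = -729/49 ≠ 1/6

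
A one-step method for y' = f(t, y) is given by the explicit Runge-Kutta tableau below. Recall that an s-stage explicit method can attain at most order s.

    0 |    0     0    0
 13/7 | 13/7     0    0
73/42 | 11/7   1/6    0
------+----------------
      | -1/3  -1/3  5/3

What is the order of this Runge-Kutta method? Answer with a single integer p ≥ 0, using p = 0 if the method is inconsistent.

b = (-1/3, -1/3, 5/3)
c = (0, 13/7, 73/42)
Ac = (0, 0, 13/42)
Σ b_i: (-1/3)·1 + (-1/3)·1 + 5/3·1 = 1 ✓
b·c: (-1/3)·13/7 + 5/3·73/42 = 41/18 ≠ 1/2 ⇒ order 1.

1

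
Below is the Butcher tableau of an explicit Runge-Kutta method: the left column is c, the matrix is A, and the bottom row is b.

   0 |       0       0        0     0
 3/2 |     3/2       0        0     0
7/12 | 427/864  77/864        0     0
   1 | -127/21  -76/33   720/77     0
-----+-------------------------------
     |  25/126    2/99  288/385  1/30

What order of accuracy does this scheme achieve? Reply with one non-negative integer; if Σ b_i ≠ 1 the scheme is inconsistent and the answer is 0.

b = (25/126, 2/99, 288/385, 1/30)
c = (0, 3/2, 7/12, 1)
Ac = (0, 0, 77/576, 2)
Σ b_i: 25/126·1 + 2/99·1 + 288/385·1 + 1/30·1 = 1 ✓
b·c: 2/99·3/2 + 288/385·7/12 + 1/30·1 = 1/2 ✓
b·c²: 2/99·9/4 + 288/385·49/144 + 1/30·1 = 1/3 ✓
b·Ac: 288/385·77/576 + 1/30·2 = 1/6 ✓
b·c³: 2/99·27/8 + 288/385·343/1728 + 1/30·1 = 1/4 ✓
b·(c∘Ac): 288/385·539/6912 + 1/30·2 = 1/8 ✓
b·Ac²: 288/385·77/384 + 1/30·(-2) = 1/12 ✓
b·A²c: 1/30·5/4 = 1/24 ✓; 4 stages ⇒ order 4.

4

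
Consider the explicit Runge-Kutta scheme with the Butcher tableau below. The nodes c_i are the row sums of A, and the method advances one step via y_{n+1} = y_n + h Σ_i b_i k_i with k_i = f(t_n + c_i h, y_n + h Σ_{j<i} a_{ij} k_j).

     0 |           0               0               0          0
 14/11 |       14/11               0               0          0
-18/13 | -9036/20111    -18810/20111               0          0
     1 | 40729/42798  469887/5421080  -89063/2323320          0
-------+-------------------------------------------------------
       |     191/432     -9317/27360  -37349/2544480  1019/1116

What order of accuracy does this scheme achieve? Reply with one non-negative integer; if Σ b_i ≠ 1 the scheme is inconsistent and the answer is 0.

4

b = (191/432, -9317/27360, -37349/2544480, 1019/1116)
c = (0, 14/11, -18/13, 1)
Ac = (0, 0, -3420/2873, 333/2038)
Σ b_i: 191/432·1 + (-9317/27360)·1 + (-37349/2544480)·1 + 1019/1116·1 = 1 ✓
b·c: (-9317/27360)·14/11 + (-37349/2544480)·(-18/13) + 1019/1116·1 = 1/2 ✓
b·c²: (-9317/27360)·196/121 + (-37349/2544480)·324/169 + 1019/1116·1 = 1/3 ✓
b·Ac: (-37349/2544480)·(-3420/2873) + 1019/1116·333/2038 = 1/6 ✓
b·c³: (-9317/27360)·2744/1331 + (-37349/2544480)·(-5832/2197) + 1019/1116·1 = 1/4 ✓
b·(c∘Ac): (-37349/2544480)·61560/37349 + 1019/1116·333/2038 = 1/8 ✓
b·Ac²: (-37349/2544480)·(-47880/31603) + 1019/1116·750/11209 = 1/12 ✓
b·A²c: 1019/1116·93/2038 = 1/24 ✓; 4 stages ⇒ order 4.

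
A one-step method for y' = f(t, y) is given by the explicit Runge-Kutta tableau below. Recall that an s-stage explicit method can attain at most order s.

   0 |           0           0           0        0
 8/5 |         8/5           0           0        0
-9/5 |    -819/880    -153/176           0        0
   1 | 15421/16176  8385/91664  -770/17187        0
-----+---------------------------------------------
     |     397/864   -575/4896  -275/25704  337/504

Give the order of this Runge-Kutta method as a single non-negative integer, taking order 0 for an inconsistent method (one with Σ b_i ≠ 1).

b = (397/864, -575/4896, -275/25704, 337/504)
c = (0, 8/5, -9/5, 1)
Ac = (0, 0, -153/110, 153/674)
Σ b_i: 397/864·1 + (-575/4896)·1 + (-275/25704)·1 + 337/504·1 = 1 ✓
b·c: (-575/4896)·8/5 + (-275/25704)·(-9/5) + 337/504·1 = 1/2 ✓
b·c²: (-575/4896)·64/25 + (-275/25704)·81/25 + 337/504·1 = 1/3 ✓
b·Ac: (-275/25704)·(-153/110) + 337/504·153/674 = 1/6 ✓
b·c³: (-575/4896)·512/125 + (-275/25704)·(-729/125) + 337/504·1 = 1/4 ✓
b·(c∘Ac): (-275/25704)·1377/550 + 337/504·153/674 = 1/8 ✓
b·Ac²: (-275/25704)·(-612/275) + 337/504·30/337 = 1/12 ✓
b·A²c: 337/504·21/337 = 1/24 ✓; 4 stages ⇒ order 4.

4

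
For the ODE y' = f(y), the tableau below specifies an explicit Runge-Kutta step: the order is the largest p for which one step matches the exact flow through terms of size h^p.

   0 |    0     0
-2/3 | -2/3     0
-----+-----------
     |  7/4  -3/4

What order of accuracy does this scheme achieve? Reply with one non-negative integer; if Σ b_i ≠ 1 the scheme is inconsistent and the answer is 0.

b = (7/4, -3/4)
c = (0, -2/3)
Σ b_i: 7/4·1 + (-3/4)·1 = 1 ✓
b·c: (-3/4)·(-2/3) = 1/2 ✓; 2 stages ⇒ order 2.

2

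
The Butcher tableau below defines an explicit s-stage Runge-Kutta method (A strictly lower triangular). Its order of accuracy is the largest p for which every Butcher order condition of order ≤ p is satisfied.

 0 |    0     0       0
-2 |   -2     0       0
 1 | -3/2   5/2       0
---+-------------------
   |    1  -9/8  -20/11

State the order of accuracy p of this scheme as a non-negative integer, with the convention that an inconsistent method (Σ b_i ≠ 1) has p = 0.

b = (1, -9/8, -20/11)
c = (0, -2, 1)
Ac = (0, 0, -5)
Σ b_i: 1·1 + (-9/8)·1 + (-20/11)·1 = -171/88 ≠ 1 ⇒ order 0.

0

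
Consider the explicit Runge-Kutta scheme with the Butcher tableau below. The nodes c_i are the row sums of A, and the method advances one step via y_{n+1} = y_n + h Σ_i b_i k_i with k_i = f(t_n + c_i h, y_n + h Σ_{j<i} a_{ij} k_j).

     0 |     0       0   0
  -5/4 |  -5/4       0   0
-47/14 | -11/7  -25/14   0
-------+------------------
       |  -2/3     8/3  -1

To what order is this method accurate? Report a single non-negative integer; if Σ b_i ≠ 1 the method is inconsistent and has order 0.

1

b = (-2/3, 8/3, -1)
c = (0, -5/4, -47/14)
Ac = (0, 0, 125/56)
Σ b_i: (-2/3)·1 + 8/3·1 + (-1)·1 = 1 ✓
b·c: 8/3·(-5/4) + (-1)·(-47/14) = 1/42 ≠ 1/2 ⇒ order 1.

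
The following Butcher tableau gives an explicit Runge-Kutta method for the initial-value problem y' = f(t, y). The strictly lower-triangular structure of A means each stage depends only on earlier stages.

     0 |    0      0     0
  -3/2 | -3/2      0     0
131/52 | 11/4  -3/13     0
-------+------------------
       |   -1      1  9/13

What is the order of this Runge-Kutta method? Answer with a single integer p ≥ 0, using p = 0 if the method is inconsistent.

0

b = (-1, 1, 9/13)
c = (0, -3/2, 131/52)
Ac = (0, 0, 9/26)
Σ b_i: (-1)·1 + 1·1 + 9/13·1 = 9/13 ≠ 1 ⇒ order 0.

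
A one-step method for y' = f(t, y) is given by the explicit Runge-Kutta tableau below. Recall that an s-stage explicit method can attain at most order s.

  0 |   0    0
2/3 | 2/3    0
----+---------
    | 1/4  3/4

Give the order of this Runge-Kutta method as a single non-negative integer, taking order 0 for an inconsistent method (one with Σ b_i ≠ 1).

2

b = (1/4, 3/4)
c = (0, 2/3)
Σ b_i: 1/4·1 + 3/4·1 = 1 ✓
b·c: 3/4·2/3 = 1/2 ✓; 2 stages ⇒ order 2.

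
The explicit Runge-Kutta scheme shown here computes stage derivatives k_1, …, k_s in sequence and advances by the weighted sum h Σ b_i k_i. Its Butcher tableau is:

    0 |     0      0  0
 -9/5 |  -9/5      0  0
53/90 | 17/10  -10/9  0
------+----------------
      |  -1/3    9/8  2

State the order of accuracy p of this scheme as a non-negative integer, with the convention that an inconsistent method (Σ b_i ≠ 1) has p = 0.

0

b = (-1/3, 9/8, 2)
c = (0, -9/5, 53/90)
Ac = (0, 0, 2)
Σ b_i: (-1/3)·1 + 9/8·1 + 2·1 = 67/24 ≠ 1 ⇒ order 0.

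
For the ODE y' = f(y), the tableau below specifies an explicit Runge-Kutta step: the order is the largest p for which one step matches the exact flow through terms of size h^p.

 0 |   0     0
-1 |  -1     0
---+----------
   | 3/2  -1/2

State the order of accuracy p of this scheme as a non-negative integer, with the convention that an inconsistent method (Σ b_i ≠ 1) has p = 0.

b = (3/2, -1/2)
c = (0, -1)
Σ b_i: 3/2·1 + (-1/2)·1 = 1 ✓
b·c: (-1/2)·(-1) = 1/2 ✓; 2 stages ⇒ order 2.

2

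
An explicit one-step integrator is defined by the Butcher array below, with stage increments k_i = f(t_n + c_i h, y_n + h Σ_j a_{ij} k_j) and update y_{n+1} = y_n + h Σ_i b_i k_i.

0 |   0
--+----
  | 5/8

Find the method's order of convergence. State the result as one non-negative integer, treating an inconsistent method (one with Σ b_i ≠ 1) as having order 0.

b = (5/8)
c = (0)
Σ b_i: 5/8·1 = 5/8 ≠ 1 ⇒ order 0.

0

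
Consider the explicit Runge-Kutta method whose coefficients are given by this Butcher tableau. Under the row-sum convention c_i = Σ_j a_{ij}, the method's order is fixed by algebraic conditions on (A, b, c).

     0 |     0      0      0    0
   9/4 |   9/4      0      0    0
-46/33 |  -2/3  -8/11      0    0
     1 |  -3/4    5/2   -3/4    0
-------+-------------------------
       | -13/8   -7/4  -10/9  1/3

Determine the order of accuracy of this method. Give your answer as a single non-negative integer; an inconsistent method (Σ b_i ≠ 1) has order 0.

0

b = (-13/8, -7/4, -10/9, 1/3)
c = (0, 9/4, -46/33, 1)
Ac = (0, 0, -18/11, 587/88)
Σ b_i: (-13/8)·1 + (-7/4)·1 + (-10/9)·1 + 1/3·1 = -299/72 ≠ 1 ⇒ order 0.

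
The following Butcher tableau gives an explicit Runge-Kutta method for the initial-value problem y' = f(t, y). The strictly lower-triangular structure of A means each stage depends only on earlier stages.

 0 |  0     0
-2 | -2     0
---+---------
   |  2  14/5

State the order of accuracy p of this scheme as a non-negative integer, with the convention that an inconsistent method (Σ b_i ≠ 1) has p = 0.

b = (2, 14/5)
c = (0, -2)
Σ b_i: 2·1 + 14/5·1 = 24/5 ≠ 1 ⇒ order 0.

0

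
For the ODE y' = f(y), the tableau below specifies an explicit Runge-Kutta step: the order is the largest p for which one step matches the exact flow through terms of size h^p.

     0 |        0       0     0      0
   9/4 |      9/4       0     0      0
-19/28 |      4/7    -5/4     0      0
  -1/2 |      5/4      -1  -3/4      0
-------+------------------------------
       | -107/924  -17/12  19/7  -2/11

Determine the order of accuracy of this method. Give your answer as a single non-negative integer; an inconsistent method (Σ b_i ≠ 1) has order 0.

1

b = (-107/924, -17/12, 19/7, -2/11)
c = (0, 9/4, -19/28, -1/2)
Ac = (0, 0, -45/16, -195/112)
Σ b_i: (-107/924)·1 + (-17/12)·1 + 19/7·1 + (-2/11)·1 = 1 ✓
b·c: (-17/12)·9/4 + 19/7·(-19/28) + (-2/11)·(-1/2) = -42589/8624 ≠ 1/2 ⇒ order 1.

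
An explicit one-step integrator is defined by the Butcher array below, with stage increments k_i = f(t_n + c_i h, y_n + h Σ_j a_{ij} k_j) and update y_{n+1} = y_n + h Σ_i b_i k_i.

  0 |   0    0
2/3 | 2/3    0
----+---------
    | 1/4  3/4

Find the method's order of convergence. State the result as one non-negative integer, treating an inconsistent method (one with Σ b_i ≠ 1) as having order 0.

2

b = (1/4, 3/4)
c = (0, 2/3)
Σ b_i: 1/4·1 + 3/4·1 = 1 ✓
b·c: 3/4·2/3 = 1/2 ✓; 2 stages ⇒ order 2.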